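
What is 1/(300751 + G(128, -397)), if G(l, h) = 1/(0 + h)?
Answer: 397/119398146 ≈ 3.3250e-6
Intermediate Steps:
G(l, h) = 1/h
1/(300751 + G(128, -397)) = 1/(300751 + 1/(-397)) = 1/(300751 - 1/397) = 1/(119398146/397) = 397/119398146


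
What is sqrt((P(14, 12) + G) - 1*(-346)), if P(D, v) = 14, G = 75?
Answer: sqrt(435) ≈ 20.857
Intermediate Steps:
sqrt((P(14, 12) + G) - 1*(-346)) = sqrt((14 + 75) - 1*(-346)) = sqrt(89 + 346) = sqrt(435)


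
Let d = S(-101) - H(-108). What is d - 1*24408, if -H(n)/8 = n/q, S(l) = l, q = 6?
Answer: -24653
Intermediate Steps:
H(n) = -4*n/3 (H(n) = -8*n/6 = -4*n/3)
d = -245 (d = -101 - (-4)*(-108)/3 = -101 - 1*144 = -101 - 144 = -245)
d - 1*24408 = -245 - 1*24408 = -245 - 24408 = -24653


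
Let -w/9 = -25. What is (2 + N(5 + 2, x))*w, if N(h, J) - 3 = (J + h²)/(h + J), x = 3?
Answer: 2295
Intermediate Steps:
N(h, J) = 3 + (J + h²)/(J + h) (N(h, J) = 3 + (J + h²)/(h + J) = 3 + (J + h²)/(J + h))
w = 225 (w = -9*(-25) = 225)
(2 + N(5 + 2, x))*w = (2 + ((5 + 2)² + 3*(5 + 2) + 4*3)/(3 + (5 + 2)))*225 = (2 + (7² + 3*7 + 12)/(3 + 7))*225 = (2 + (49 + 21 + 12)/10)*225 = (2 + (⅒)*82)*225 = (2 + 41/5)*225 = (51/5)*225 = 2295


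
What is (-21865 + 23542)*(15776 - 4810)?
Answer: 18389982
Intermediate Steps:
(-21865 + 23542)*(15776 - 4810) = 1677*10966 = 18389982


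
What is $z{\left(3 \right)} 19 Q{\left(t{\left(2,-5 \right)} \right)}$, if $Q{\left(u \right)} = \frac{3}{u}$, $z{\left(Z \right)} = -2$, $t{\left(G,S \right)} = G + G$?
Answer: $- \frac{57}{2} \approx -28.5$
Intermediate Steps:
$t{\left(G,S \right)} = 2 G$
$z{\left(3 \right)} 19 Q{\left(t{\left(2,-5 \right)} \right)} = \left(-2\right) 19 \frac{3}{2 \cdot 2} = - 38 \cdot \frac{3}{4} = - 38 \cdot 3 \cdot \frac{1}{4} = \left(-38\right) \frac{3}{4} = - \frac{57}{2}$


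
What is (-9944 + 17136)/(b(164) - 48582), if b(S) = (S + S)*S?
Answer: 3596/2605 ≈ 1.3804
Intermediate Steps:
b(S) = 2*S² (b(S) = (2*S)*S = 2*S²)
(-9944 + 17136)/(b(164) - 48582) = (-9944 + 17136)/(2*164² - 48582) = 7192/(2*26896 - 48582) = 7192/(53792 - 48582) = 7192/5210 = 7192*(1/5210) = 3596/2605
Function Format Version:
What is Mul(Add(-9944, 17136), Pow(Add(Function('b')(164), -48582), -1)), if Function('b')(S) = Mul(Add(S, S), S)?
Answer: Rational(3596, 2605) ≈ 1.3804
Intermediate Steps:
Function('b')(S) = Mul(2, Pow(S, 2)) (Function('b')(S) = Mul(Mul(2, S), S) = Mul(2, Pow(S, 2)))
Mul(Add(-9944, 17136), Pow(Add(Function('b')(164), -48582), -1)) = Mul(Add(-9944, 17136), Pow(Add(Mul(2, Pow(164, 2)), -48582), -1)) = Mul(7192, Pow(Add(Mul(2, 26896), -48582), -1)) = Mul(7192, Pow(Add(53792, -48582), -1)) = Mul(7192, Pow(5210, -1)) = Mul(7192, Rational(1, 5210)) = Rational(3596, 2605)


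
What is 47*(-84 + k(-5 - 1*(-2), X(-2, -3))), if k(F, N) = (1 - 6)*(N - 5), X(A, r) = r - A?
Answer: -2538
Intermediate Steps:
k(F, N) = 25 - 5*N (k(F, N) = -5*(-5 + N) = 25 - 5*N)
47*(-84 + k(-5 - 1*(-2), X(-2, -3))) = 47*(-84 + (25 - 5*(-3 - 1*(-2)))) = 47*(-84 + (25 - 5*(-3 + 2))) = 47*(-84 + (25 - 5*(-1))) = 47*(-84 + (25 + 5)) = 47*(-84 + 30) = 47*(-54) = -2538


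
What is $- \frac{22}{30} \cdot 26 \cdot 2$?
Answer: $- \frac{572}{15} \approx -38.133$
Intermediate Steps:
$- \frac{22}{30} \cdot 26 \cdot 2 = \left(-22\right) \frac{1}{30} \cdot 26 \cdot 2 = \left(- \frac{11}{15}\right) 26 \cdot 2 = \left(- \frac{286}{15}\right) 2 = - \frac{572}{15}$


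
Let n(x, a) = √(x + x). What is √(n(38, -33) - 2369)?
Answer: √(-2369 + 2*√19) ≈ 48.583*I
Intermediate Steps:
n(x, a) = √2*√x (n(x, a) = √(2*x) = √2*√x)
√(n(38, -33) - 2369) = √(√2*√38 - 2369) = √(2*√19 - 2369) = √(-2369 + 2*√19)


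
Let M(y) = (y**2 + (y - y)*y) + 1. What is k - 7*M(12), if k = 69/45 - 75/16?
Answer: -244357/240 ≈ -1018.2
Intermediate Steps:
M(y) = 1 + y**2 (M(y) = (y**2 + 0*y) + 1 = (y**2 + 0) + 1 = y**2 + 1 = 1 + y**2)
k = -757/240 (k = 69*(1/45) - 75*1/16 = 23/15 - 75/16 = -757/240 ≈ -3.1542)
k - 7*M(12) = -757/240 - 7*(1 + 12**2) = -757/240 - 7*(1 + 144) = -757/240 - 7*145 = -757/240 - 1015 = -244357/240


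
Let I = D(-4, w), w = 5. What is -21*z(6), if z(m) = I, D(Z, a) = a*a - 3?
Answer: -462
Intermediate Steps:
D(Z, a) = -3 + a² (D(Z, a) = a² - 3 = -3 + a²)
I = 22 (I = -3 + 5² = -3 + 25 = 22)
z(m) = 22
-21*z(6) = -21*22 = -462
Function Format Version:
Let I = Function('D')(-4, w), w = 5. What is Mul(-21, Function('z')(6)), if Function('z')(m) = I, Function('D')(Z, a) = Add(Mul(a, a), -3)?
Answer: -462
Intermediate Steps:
Function('D')(Z, a) = Add(-3, Pow(a, 2)) (Function('D')(Z, a) = Add(Pow(a, 2), -3) = Add(-3, Pow(a, 2)))
I = 22 (I = Add(-3, Pow(5, 2)) = Add(-3, 25) = 22)
Function('z')(m) = 22
Mul(-21, Function('z')(6)) = Mul(-21, 22) = -462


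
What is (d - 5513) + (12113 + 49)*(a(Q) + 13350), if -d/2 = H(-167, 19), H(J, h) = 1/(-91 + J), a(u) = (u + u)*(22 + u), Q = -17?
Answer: 20677364464/129 ≈ 1.6029e+8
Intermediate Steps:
a(u) = 2*u*(22 + u) (a(u) = (2*u)*(22 + u) = 2*u*(22 + u))
d = 1/129 (d = -2/(-91 - 167) = -2/(-258) = -2*(-1/258) = 1/129 ≈ 0.0077519)
(d - 5513) + (12113 + 49)*(a(Q) + 13350) = (1/129 - 5513) + (12113 + 49)*(2*(-17)*(22 - 17) + 13350) = -711176/129 + 12162*(2*(-17)*5 + 13350) = -711176/129 + 12162*(-170 + 13350) = -711176/129 + 12162*13180 = -711176/129 + 160295160 = 20677364464/129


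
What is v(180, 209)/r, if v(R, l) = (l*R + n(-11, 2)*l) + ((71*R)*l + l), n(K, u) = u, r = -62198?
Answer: -2709267/62198 ≈ -43.559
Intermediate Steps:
v(R, l) = 3*l + 72*R*l (v(R, l) = (l*R + 2*l) + ((71*R)*l + l) = (R*l + 2*l) + (71*R*l + l) = (2*l + R*l) + (l + 71*R*l) = 3*l + 72*R*l)
v(180, 209)/r = (3*209*(1 + 24*180))/(-62198) = (3*209*(1 + 4320))*(-1/62198) = (3*209*4321)*(-1/62198) = 2709267*(-1/62198) = -2709267/62198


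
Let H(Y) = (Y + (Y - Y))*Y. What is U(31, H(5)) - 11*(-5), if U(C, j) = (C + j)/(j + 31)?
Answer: 56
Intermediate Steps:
H(Y) = Y² (H(Y) = (Y + 0)*Y = Y*Y = Y²)
U(C, j) = (C + j)/(31 + j)
U(31, H(5)) - 11*(-5) = (31 + 5²)/(31 + 5²) - 11*(-5) = (31 + 25)/(31 + 25) - 1*(-55) = 56/56 + 55 = (1/56)*56 + 55 = 1 + 55 = 56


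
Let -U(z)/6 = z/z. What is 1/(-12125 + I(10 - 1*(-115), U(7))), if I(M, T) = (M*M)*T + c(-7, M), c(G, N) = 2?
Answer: -1/105873 ≈ -9.4453e-6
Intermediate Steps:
U(z) = -6 (U(z) = -6*z/z = -6*1 = -6)
I(M, T) = 2 + T*M² (I(M, T) = (M*M)*T + 2 = M²*T + 2 = T*M² + 2 = 2 + T*M²)
1/(-12125 + I(10 - 1*(-115), U(7))) = 1/(-12125 + (2 - 6*(10 - 1*(-115))²)) = 1/(-12125 + (2 - 6*(10 + 115)²)) = 1/(-12125 + (2 - 6*125²)) = 1/(-12125 + (2 - 6*15625)) = 1/(-12125 + (2 - 93750)) = 1/(-12125 - 93748) = 1/(-105873) = -1/105873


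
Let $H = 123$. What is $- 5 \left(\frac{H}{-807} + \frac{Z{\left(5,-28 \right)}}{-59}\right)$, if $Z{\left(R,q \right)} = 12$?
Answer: $\frac{28235}{15871} \approx 1.779$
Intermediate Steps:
$- 5 \left(\frac{H}{-807} + \frac{Z{\left(5,-28 \right)}}{-59}\right) = - 5 \left(\frac{123}{-807} + \frac{12}{-59}\right) = - 5 \left(123 \left(- \frac{1}{807}\right) + 12 \left(- \frac{1}{59}\right)\right) = - 5 \left(- \frac{41}{269} - \frac{12}{59}\right) = \left(-5\right) \left(- \frac{5647}{15871}\right) = \frac{28235}{15871}$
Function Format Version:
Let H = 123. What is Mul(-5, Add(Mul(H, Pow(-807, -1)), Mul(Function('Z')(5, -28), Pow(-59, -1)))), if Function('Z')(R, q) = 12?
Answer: Rational(28235, 15871) ≈ 1.7790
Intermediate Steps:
Mul(-5, Add(Mul(H, Pow(-807, -1)), Mul(Function('Z')(5, -28), Pow(-59, -1)))) = Mul(-5, Add(Mul(123, Pow(-807, -1)), Mul(12, Pow(-59, -1)))) = Mul(-5, Add(Mul(123, Rational(-1, 807)), Mul(12, Rational(-1, 59)))) = Mul(-5, Add(Rational(-41, 269), Rational(-12, 59))) = Mul(-5, Rational(-5647, 15871)) = Rational(28235, 15871)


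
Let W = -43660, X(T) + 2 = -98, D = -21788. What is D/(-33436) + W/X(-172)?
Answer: 1405764/3215 ≈ 437.25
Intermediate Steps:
X(T) = -100 (X(T) = -2 - 98 = -100)
D/(-33436) + W/X(-172) = -21788/(-33436) - 43660/(-100) = -21788*(-1/33436) - 43660*(-1/100) = 419/643 + 2183/5 = 1405764/3215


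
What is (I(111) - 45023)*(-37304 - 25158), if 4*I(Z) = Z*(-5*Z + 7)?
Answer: 3762086260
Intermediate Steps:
I(Z) = Z*(7 - 5*Z)/4 (I(Z) = (Z*(-5*Z + 7))/4 = (Z*(7 - 5*Z))/4 = Z*(7 - 5*Z)/4)
(I(111) - 45023)*(-37304 - 25158) = ((¼)*111*(7 - 5*111) - 45023)*(-37304 - 25158) = ((¼)*111*(7 - 555) - 45023)*(-62462) = ((¼)*111*(-548) - 45023)*(-62462) = (-15207 - 45023)*(-62462) = -60230*(-62462) = 3762086260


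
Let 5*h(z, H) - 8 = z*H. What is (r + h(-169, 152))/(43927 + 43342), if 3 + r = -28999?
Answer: -2626/6713 ≈ -0.39118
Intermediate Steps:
r = -29002 (r = -3 - 28999 = -29002)
h(z, H) = 8/5 + H*z/5 (h(z, H) = 8/5 + (z*H)/5 = 8/5 + (H*z)/5 = 8/5 + H*z/5)
(r + h(-169, 152))/(43927 + 43342) = (-29002 + (8/5 + (⅕)*152*(-169)))/(43927 + 43342) = (-29002 + (8/5 - 25688/5))/87269 = (-29002 - 5136)*(1/87269) = -34138*1/87269 = -2626/6713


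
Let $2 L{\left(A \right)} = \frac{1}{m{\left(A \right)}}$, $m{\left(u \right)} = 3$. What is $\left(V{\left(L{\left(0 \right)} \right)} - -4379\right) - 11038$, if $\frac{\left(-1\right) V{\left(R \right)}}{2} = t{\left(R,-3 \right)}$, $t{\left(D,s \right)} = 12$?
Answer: $-6683$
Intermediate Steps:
$L{\left(A \right)} = \frac{1}{6}$ ($L{\left(A \right)} = \frac{1}{2 \cdot 3} = \frac{1}{2} \cdot \frac{1}{3} = \frac{1}{6}$)
$V{\left(R \right)} = -24$ ($V{\left(R \right)} = \left(-2\right) 12 = -24$)
$\left(V{\left(L{\left(0 \right)} \right)} - -4379\right) - 11038 = \left(-24 - -4379\right) - 11038 = \left(-24 + 4379\right) - 11038 = 4355 - 11038 = -6683$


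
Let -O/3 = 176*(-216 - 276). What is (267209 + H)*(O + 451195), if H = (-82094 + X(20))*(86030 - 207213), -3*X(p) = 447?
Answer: 7086049367158338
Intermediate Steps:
X(p) = -149 (X(p) = -⅓*447 = -149)
O = 259776 (O = -528*(-216 - 276) = -528*(-492) = -3*(-86592) = 259776)
H = 9966453469 (H = (-82094 - 149)*(86030 - 207213) = -82243*(-121183) = 9966453469)
(267209 + H)*(O + 451195) = (267209 + 9966453469)*(259776 + 451195) = 9966720678*710971 = 7086049367158338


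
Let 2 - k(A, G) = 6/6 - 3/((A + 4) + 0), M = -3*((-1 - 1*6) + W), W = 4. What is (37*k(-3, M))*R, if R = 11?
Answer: 1628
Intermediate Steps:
M = 9 (M = -3*((-1 - 1*6) + 4) = -3*((-1 - 6) + 4) = -3*(-7 + 4) = -3*(-3) = 9)
k(A, G) = 1 + 3/(4 + A) (k(A, G) = 2 - (6/6 - 3/((A + 4) + 0)) = 2 - (6*(⅙) - 3/((4 + A) + 0)) = 2 - (1 - 3/(4 + A)) = 2 + (-1 + 3/(4 + A)) = 1 + 3/(4 + A))
(37*k(-3, M))*R = (37*((7 - 3)/(4 - 3)))*11 = (37*(4/1))*11 = (37*(1*4))*11 = (37*4)*11 = 148*11 = 1628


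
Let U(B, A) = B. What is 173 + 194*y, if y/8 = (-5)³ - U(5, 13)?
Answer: -201587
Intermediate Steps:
y = -1040 (y = 8*((-5)³ - 1*5) = 8*(-125 - 5) = 8*(-130) = -1040)
173 + 194*y = 173 + 194*(-1040) = 173 - 201760 = -201587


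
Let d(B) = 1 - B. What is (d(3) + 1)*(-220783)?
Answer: 220783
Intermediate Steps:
(d(3) + 1)*(-220783) = ((1 - 1*3) + 1)*(-220783) = ((1 - 3) + 1)*(-220783) = (-2 + 1)*(-220783) = -1*(-220783) = 220783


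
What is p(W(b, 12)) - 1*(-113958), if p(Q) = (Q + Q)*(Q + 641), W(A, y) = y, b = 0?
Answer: 129630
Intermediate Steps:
p(Q) = 2*Q*(641 + Q) (p(Q) = (2*Q)*(641 + Q) = 2*Q*(641 + Q))
p(W(b, 12)) - 1*(-113958) = 2*12*(641 + 12) - 1*(-113958) = 2*12*653 + 113958 = 15672 + 113958 = 129630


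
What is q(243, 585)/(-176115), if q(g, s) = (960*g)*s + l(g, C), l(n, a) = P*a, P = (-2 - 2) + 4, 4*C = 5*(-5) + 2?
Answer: -9097920/11741 ≈ -774.88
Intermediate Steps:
C = -23/4 (C = (5*(-5) + 2)/4 = (-25 + 2)/4 = (¼)*(-23) = -23/4 ≈ -5.7500)
P = 0 (P = -4 + 4 = 0)
l(n, a) = 0 (l(n, a) = 0*a = 0)
q(g, s) = 960*g*s (q(g, s) = (960*g)*s + 0 = 960*g*s + 0 = 960*g*s)
q(243, 585)/(-176115) = (960*243*585)/(-176115) = 136468800*(-1/176115) = -9097920/11741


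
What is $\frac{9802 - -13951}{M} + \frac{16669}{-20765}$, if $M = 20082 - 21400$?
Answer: $- \frac{515200787}{27368270} \approx -18.825$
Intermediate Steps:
$M = -1318$
$\frac{9802 - -13951}{M} + \frac{16669}{-20765} = \frac{9802 - -13951}{-1318} + \frac{16669}{-20765} = \left(9802 + 13951\right) \left(- \frac{1}{1318}\right) + 16669 \left(- \frac{1}{20765}\right) = 23753 \left(- \frac{1}{1318}\right) - \frac{16669}{20765} = - \frac{23753}{1318} - \frac{16669}{20765} = - \frac{515200787}{27368270}$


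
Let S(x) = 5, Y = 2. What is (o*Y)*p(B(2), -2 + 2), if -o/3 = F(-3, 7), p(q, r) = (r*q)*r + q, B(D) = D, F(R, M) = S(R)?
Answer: -60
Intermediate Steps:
F(R, M) = 5
p(q, r) = q + q*r² (p(q, r) = (q*r)*r + q = q*r² + q = q + q*r²)
o = -15 (o = -3*5 = -15)
(o*Y)*p(B(2), -2 + 2) = (-15*2)*(2*(1 + (-2 + 2)²)) = -60*(1 + 0²) = -60*(1 + 0) = -60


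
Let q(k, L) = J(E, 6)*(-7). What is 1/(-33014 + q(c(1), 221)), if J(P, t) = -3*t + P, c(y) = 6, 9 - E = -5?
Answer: -1/32986 ≈ -3.0316e-5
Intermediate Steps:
E = 14 (E = 9 - 1*(-5) = 9 + 5 = 14)
J(P, t) = P - 3*t
q(k, L) = 28 (q(k, L) = (14 - 3*6)*(-7) = (14 - 18)*(-7) = -4*(-7) = 28)
1/(-33014 + q(c(1), 221)) = 1/(-33014 + 28) = 1/(-32986) = -1/32986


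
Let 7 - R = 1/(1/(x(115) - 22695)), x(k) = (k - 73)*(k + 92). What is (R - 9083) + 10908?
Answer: 15833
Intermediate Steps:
x(k) = (-73 + k)*(92 + k)
R = 14008 (R = 7 - 1/(1/((-6716 + 115² + 19*115) - 22695)) = 7 - 1/(1/((-6716 + 13225 + 2185) - 22695)) = 7 - 1/(1/(8694 - 22695)) = 7 - 1/(1/(-14001)) = 7 - 1/(-1/14001) = 7 - 1*(-14001) = 7 + 14001 = 14008)
(R - 9083) + 10908 = (14008 - 9083) + 10908 = 4925 + 10908 = 15833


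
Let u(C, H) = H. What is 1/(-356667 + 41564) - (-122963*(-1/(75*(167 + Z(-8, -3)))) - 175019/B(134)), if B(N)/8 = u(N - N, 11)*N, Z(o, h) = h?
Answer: 55359937470203/11425760821200 ≈ 4.8452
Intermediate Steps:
B(N) = 88*N (B(N) = 8*(11*N) = 88*N)
1/(-356667 + 41564) - (-122963*(-1/(75*(167 + Z(-8, -3)))) - 175019/B(134)) = 1/(-356667 + 41564) - (-122963*(-1/(75*(167 - 3))) - 175019/(88*134)) = 1/(-315103) - (-122963/(164*(-75)) - 175019/11792) = -1/315103 - (-122963/(-12300) - 175019*1/11792) = -1/315103 - (-122963*(-1/12300) - 175019/11792) = -1/315103 - (122963/12300 - 175019/11792) = -1/315103 - 1*(-175688501/36260400) = -1/315103 + 175688501/36260400 = 55359937470203/11425760821200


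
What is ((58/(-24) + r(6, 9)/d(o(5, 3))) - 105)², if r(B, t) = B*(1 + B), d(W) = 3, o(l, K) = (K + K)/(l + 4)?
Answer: 1256641/144 ≈ 8726.7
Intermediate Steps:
o(l, K) = 2*K/(4 + l) (o(l, K) = (2*K)/(4 + l) = 2*K/(4 + l))
((58/(-24) + r(6, 9)/d(o(5, 3))) - 105)² = ((58/(-24) + (6*(1 + 6))/3) - 105)² = ((58*(-1/24) + (6*7)*(⅓)) - 105)² = ((-29/12 + 42*(⅓)) - 105)² = ((-29/12 + 14) - 105)² = (139/12 - 105)² = (-1121/12)² = 1256641/144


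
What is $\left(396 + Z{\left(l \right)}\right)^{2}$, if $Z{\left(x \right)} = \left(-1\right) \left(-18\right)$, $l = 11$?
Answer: $171396$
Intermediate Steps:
$Z{\left(x \right)} = 18$
$\left(396 + Z{\left(l \right)}\right)^{2} = \left(396 + 18\right)^{2} = 414^{2} = 171396$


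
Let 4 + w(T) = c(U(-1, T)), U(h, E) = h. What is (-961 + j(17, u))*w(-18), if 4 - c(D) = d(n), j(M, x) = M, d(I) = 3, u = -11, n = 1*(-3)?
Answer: 2832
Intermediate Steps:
n = -3
c(D) = 1 (c(D) = 4 - 1*3 = 4 - 3 = 1)
w(T) = -3 (w(T) = -4 + 1 = -3)
(-961 + j(17, u))*w(-18) = (-961 + 17)*(-3) = -944*(-3) = 2832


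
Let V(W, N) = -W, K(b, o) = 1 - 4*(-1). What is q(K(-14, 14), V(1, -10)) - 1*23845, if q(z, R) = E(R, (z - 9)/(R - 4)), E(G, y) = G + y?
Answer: -119226/5 ≈ -23845.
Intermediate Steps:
K(b, o) = 5 (K(b, o) = 1 + 4 = 5)
q(z, R) = R + (-9 + z)/(-4 + R) (q(z, R) = R + (z - 9)/(R - 4) = R + (-9 + z)/(-4 + R))
q(K(-14, 14), V(1, -10)) - 1*23845 = (-9 + 5 + (-1*1)*(-4 - 1*1))/(-4 - 1*1) - 1*23845 = (-9 + 5 - (-4 - 1))/(-4 - 1) - 23845 = (-9 + 5 - 1*(-5))/(-5) - 23845 = -(-9 + 5 + 5)/5 - 23845 = -⅕*1 - 23845 = -⅕ - 23845 = -119226/5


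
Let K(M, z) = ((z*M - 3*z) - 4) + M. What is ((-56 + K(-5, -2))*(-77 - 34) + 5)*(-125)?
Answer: -680500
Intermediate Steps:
K(M, z) = -4 + M - 3*z + M*z (K(M, z) = ((M*z - 3*z) - 4) + M = ((-3*z + M*z) - 4) + M = (-4 - 3*z + M*z) + M = -4 + M - 3*z + M*z)
((-56 + K(-5, -2))*(-77 - 34) + 5)*(-125) = ((-56 + (-4 - 5 - 3*(-2) - 5*(-2)))*(-77 - 34) + 5)*(-125) = ((-56 + (-4 - 5 + 6 + 10))*(-111) + 5)*(-125) = ((-56 + 7)*(-111) + 5)*(-125) = (-49*(-111) + 5)*(-125) = (5439 + 5)*(-125) = 5444*(-125) = -680500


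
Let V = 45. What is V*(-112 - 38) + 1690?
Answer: -5060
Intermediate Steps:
V*(-112 - 38) + 1690 = 45*(-112 - 38) + 1690 = 45*(-150) + 1690 = -6750 + 1690 = -5060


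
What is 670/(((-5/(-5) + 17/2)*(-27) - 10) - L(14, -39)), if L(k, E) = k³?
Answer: -1340/6021 ≈ -0.22255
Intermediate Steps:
670/(((-5/(-5) + 17/2)*(-27) - 10) - L(14, -39)) = 670/(((-5/(-5) + 17/2)*(-27) - 10) - 1*14³) = 670/(((-5*(-⅕) + 17*(½))*(-27) - 10) - 1*2744) = 670/(((1 + 17/2)*(-27) - 10) - 2744) = 670/(((19/2)*(-27) - 10) - 2744) = 670/((-513/2 - 10) - 2744) = 670/(-533/2 - 2744) = 670/(-6021/2) = 670*(-2/6021) = -1340/6021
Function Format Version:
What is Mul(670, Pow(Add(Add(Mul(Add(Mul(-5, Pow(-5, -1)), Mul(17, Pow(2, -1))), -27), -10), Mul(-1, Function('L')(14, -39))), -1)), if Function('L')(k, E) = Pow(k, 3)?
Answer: Rational(-1340, 6021) ≈ -0.22255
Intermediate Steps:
Mul(670, Pow(Add(Add(Mul(Add(Mul(-5, Pow(-5, -1)), Mul(17, Pow(2, -1))), -27), -10), Mul(-1, Function('L')(14, -39))), -1)) = Mul(670, Pow(Add(Add(Mul(Add(Mul(-5, Pow(-5, -1)), Mul(17, Pow(2, -1))), -27), -10), Mul(-1, Pow(14, 3))), -1)) = Mul(670, Pow(Add(Add(Mul(Add(Mul(-5, Rational(-1, 5)), Mul(17, Rational(1, 2))), -27), -10), Mul(-1, 2744)), -1)) = Mul(670, Pow(Add(Add(Mul(Add(1, Rational(17, 2)), -27), -10), -2744), -1)) = Mul(670, Pow(Add(Add(Mul(Rational(19, 2), -27), -10), -2744), -1)) = Mul(670, Pow(Add(Add(Rational(-513, 2), -10), -2744), -1)) = Mul(670, Pow(Add(Rational(-533, 2), -2744), -1)) = Mul(670, Pow(Rational(-6021, 2), -1)) = Mul(670, Rational(-2, 6021)) = Rational(-1340, 6021)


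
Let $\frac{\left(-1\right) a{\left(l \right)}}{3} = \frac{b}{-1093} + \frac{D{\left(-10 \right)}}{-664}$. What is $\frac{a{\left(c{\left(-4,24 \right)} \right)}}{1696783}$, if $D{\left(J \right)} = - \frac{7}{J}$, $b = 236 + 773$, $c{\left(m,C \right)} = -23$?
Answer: $\frac{20122233}{12314436558160} \approx 1.634 \cdot 10^{-6}$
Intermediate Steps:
$b = 1009$
$a{\left(l \right)} = \frac{20122233}{7257520}$ ($a{\left(l \right)} = - 3 \left(\frac{1009}{-1093} + \frac{\left(-7\right) \frac{1}{-10}}{-664}\right) = - 3 \left(1009 \left(- \frac{1}{1093}\right) + \left(-7\right) \left(- \frac{1}{10}\right) \left(- \frac{1}{664}\right)\right) = - 3 \left(- \frac{1009}{1093} + \frac{7}{10} \left(- \frac{1}{664}\right)\right) = - 3 \left(- \frac{1009}{1093} - \frac{7}{6640}\right) = \left(-3\right) \left(- \frac{6707411}{7257520}\right) = \frac{20122233}{7257520}$)
$\frac{a{\left(c{\left(-4,24 \right)} \right)}}{1696783} = \frac{20122233}{7257520 \cdot 1696783} = \frac{20122233}{7257520} \cdot \frac{1}{1696783} = \frac{20122233}{12314436558160}$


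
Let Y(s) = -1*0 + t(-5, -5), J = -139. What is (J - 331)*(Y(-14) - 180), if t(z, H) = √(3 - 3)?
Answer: 84600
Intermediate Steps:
t(z, H) = 0 (t(z, H) = √0 = 0)
Y(s) = 0 (Y(s) = -1*0 + 0 = 0 + 0 = 0)
(J - 331)*(Y(-14) - 180) = (-139 - 331)*(0 - 180) = -470*(-180) = 84600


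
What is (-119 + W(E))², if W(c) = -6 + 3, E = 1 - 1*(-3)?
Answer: 14884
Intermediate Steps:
E = 4 (E = 1 + 3 = 4)
W(c) = -3
(-119 + W(E))² = (-119 - 3)² = (-122)² = 14884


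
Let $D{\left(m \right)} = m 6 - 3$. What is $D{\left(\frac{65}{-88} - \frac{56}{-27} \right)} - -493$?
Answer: $\frac{197213}{396} \approx 498.01$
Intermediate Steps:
$D{\left(m \right)} = -3 + 6 m$ ($D{\left(m \right)} = 6 m - 3 = -3 + 6 m$)
$D{\left(\frac{65}{-88} - \frac{56}{-27} \right)} - -493 = \left(-3 + 6 \left(\frac{65}{-88} - \frac{56}{-27}\right)\right) - -493 = \left(-3 + 6 \left(65 \left(- \frac{1}{88}\right) - - \frac{56}{27}\right)\right) + 493 = \left(-3 + 6 \left(- \frac{65}{88} + \frac{56}{27}\right)\right) + 493 = \left(-3 + 6 \cdot \frac{3173}{2376}\right) + 493 = \left(-3 + \frac{3173}{396}\right) + 493 = \frac{1985}{396} + 493 = \frac{197213}{396}$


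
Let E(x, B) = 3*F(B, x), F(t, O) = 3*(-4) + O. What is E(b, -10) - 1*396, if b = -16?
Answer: -480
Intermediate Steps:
F(t, O) = -12 + O
E(x, B) = -36 + 3*x (E(x, B) = 3*(-12 + x) = -36 + 3*x)
E(b, -10) - 1*396 = (-36 + 3*(-16)) - 1*396 = (-36 - 48) - 396 = -84 - 396 = -480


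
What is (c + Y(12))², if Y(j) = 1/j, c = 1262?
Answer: 229371025/144 ≈ 1.5929e+6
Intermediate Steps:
(c + Y(12))² = (1262 + 1/12)² = (15145/12)² = 229371025/144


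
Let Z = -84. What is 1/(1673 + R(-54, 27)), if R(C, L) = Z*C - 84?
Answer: 1/6125 ≈ 0.00016327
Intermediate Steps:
R(C, L) = -84 - 84*C (R(C, L) = -84*C - 84 = -84 - 84*C)
1/(1673 + R(-54, 27)) = 1/(1673 + (-84 - 84*(-54))) = 1/(1673 + (-84 + 4536)) = 1/(1673 + 4452) = 1/6125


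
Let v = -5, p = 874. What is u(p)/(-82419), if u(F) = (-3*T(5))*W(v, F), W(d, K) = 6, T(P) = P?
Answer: 30/27473 ≈ 0.0010920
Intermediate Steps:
u(F) = -90 (u(F) = -3*5*6 = -15*6 = -90)
u(p)/(-82419) = -90/(-82419) = -90*(-1/82419) = 30/27473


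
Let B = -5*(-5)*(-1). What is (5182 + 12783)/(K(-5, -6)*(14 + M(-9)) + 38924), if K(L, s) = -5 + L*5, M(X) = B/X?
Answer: 53895/115262 ≈ 0.46759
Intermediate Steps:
B = -25 (B = 25*(-1) = -25)
M(X) = -25/X
K(L, s) = -5 + 5*L
(5182 + 12783)/(K(-5, -6)*(14 + M(-9)) + 38924) = (5182 + 12783)/((-5 + 5*(-5))*(14 - 25/(-9)) + 38924) = 17965/((-5 - 25)*(14 - 25*(-1/9)) + 38924) = 17965/(-30*(14 + 25/9) + 38924) = 17965/(-30*151/9 + 38924) = 17965/(-1510/3 + 38924) = 17965/(115262/3) = 17965*(3/115262) = 53895/115262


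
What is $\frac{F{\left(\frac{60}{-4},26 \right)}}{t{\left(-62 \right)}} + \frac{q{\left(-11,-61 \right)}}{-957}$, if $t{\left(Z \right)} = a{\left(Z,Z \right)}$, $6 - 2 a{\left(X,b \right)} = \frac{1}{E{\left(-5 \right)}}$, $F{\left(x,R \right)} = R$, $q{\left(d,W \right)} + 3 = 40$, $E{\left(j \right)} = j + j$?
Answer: $\frac{495383}{58377} \approx 8.4859$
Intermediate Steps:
$E{\left(j \right)} = 2 j$
$q{\left(d,W \right)} = 37$ ($q{\left(d,W \right)} = -3 + 40 = 37$)
$a{\left(X,b \right)} = \frac{61}{20}$ ($a{\left(X,b \right)} = 3 - \frac{1}{2 \cdot 2 \left(-5\right)} = 3 - \frac{1}{2 \left(-10\right)} = 3 - - \frac{1}{20} = 3 + \frac{1}{20} = \frac{61}{20}$)
$t{\left(Z \right)} = \frac{61}{20}$
$\frac{F{\left(\frac{60}{-4},26 \right)}}{t{\left(-62 \right)}} + \frac{q{\left(-11,-61 \right)}}{-957} = \frac{26}{\frac{61}{20}} + \frac{37}{-957} = 26 \cdot \frac{20}{61} + 37 \left(- \frac{1}{957}\right) = \frac{520}{61} - \frac{37}{957} = \frac{495383}{58377}$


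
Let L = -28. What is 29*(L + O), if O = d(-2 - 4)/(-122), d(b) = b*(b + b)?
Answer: -50576/61 ≈ -829.12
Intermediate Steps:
d(b) = 2*b² (d(b) = b*(2*b) = 2*b²)
O = -36/61 (O = (2*(-2 - 4)²)/(-122) = (2*(-6)²)*(-1/122) = (2*36)*(-1/122) = 72*(-1/122) = -36/61 ≈ -0.59016)
29*(L + O) = 29*(-28 - 36/61) = 29*(-1744/61) = -50576/61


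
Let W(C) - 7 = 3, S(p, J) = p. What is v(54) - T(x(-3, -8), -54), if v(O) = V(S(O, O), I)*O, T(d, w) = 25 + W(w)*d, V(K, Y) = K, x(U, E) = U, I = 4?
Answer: 2921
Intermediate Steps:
W(C) = 10 (W(C) = 7 + 3 = 10)
T(d, w) = 25 + 10*d
v(O) = O² (v(O) = O*O = O²)
v(54) - T(x(-3, -8), -54) = 54² - (25 + 10*(-3)) = 2916 - (25 - 30) = 2916 - 1*(-5) = 2916 + 5 = 2921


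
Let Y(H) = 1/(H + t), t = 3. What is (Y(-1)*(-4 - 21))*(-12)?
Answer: 150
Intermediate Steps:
Y(H) = 1/(3 + H) (Y(H) = 1/(H + 3) = 1/(3 + H))
(Y(-1)*(-4 - 21))*(-12) = ((-4 - 21)/(3 - 1))*(-12) = (-25/2)*(-12) = ((1/2)*(-25))*(-12) = -25/2*(-12) = 150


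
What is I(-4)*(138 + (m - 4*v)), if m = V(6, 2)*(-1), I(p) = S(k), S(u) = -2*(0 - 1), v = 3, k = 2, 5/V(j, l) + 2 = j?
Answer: 499/2 ≈ 249.50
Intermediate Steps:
V(j, l) = 5/(-2 + j)
S(u) = 2 (S(u) = -2*(-1) = 2)
I(p) = 2
m = -5/4 (m = (5/(-2 + 6))*(-1) = (5/4)*(-1) = -5/4 ≈ -1.2500)
I(-4)*(138 + (m - 4*v)) = 2*(138 + (-5/4 - 4*3)) = 2*(138 + (-5/4 - 12)) = 2*(138 - 53/4) = 2*(499/4) = 499/2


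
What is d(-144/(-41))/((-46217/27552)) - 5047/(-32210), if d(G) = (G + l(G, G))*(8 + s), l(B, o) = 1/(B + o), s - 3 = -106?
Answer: 925021928047/4465948710 ≈ 207.13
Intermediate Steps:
s = -103 (s = 3 - 106 = -103)
d(G) = -95*G - 95/(2*G) (d(G) = (G + 1/(G + G))*(8 - 103) = (G + 1/(2*G))*(-95) = -95*G - 95/(2*G))
d(-144/(-41))/((-46217/27552)) - 5047/(-32210) = (-(-13680)/(-41) - 95/(2*((-144/(-41)))))/((-46217/27552)) - 5047/(-32210) = (-(-13680)*(-1)/41 - 95/(2*((-144*(-1/41)))))/((-46217*1/27552)) - 5047*(-1/32210) = (-95*144/41 - 95/(2*144/41))/(-46217/27552) + 5047/32210 = (-13680/41 - 95/2*41/144)*(-27552/46217) + 5047/32210 = (-13680/41 - 3895/288)*(-27552/46217) + 5047/32210 = -4099535/11808*(-27552/46217) + 5047/32210 = 28696745/138651 + 5047/32210 = 925021928047/4465948710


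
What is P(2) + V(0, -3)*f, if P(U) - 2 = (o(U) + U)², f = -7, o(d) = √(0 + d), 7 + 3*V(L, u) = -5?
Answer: 36 + 4*√2 ≈ 41.657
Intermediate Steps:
V(L, u) = -4 (V(L, u) = -7/3 + (⅓)*(-5) = -7/3 - 5/3 = -4)
o(d) = √d
P(U) = 2 + (U + √U)² (P(U) = 2 + (√U + U)² = 2 + (U + √U)²)
P(2) + V(0, -3)*f = (2 + (2 + √2)²) - 4*(-7) = (2 + (2 + √2)²) + 28 = 30 + (2 + √2)²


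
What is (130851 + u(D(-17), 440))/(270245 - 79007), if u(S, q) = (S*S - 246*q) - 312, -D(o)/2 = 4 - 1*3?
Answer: 22303/191238 ≈ 0.11662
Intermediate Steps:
D(o) = -2 (D(o) = -2*(4 - 1*3) = -2*(4 - 3) = -2*1 = -2)
u(S, q) = -312 + S² - 246*q (u(S, q) = (S² - 246*q) - 312 = -312 + S² - 246*q)
(130851 + u(D(-17), 440))/(270245 - 79007) = (130851 + (-312 + (-2)² - 246*440))/(270245 - 79007) = (130851 + (-312 + 4 - 108240))/191238 = (130851 - 108548)*(1/191238) = 22303*(1/191238) = 22303/191238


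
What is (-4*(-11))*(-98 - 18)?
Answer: -5104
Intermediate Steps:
(-4*(-11))*(-98 - 18) = 44*(-116) = -5104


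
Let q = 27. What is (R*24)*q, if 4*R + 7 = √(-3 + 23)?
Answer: -1134 + 324*√5 ≈ -409.51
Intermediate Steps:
R = -7/4 + √5/2 (R = -7/4 + √(-3 + 23)/4 = -7/4 + √20/4 = -7/4 + (2*√5)/4 = -7/4 + √5/2 ≈ -0.63197)
(R*24)*q = ((-7/4 + √5/2)*24)*27 = (-42 + 12*√5)*27 = -1134 + 324*√5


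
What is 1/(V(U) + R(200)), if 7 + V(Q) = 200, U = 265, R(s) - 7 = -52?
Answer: 1/148 ≈ 0.0067568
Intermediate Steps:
R(s) = -45 (R(s) = 7 - 52 = -45)
V(Q) = 193 (V(Q) = -7 + 200 = 193)
1/(V(U) + R(200)) = 1/(193 - 45) = 1/148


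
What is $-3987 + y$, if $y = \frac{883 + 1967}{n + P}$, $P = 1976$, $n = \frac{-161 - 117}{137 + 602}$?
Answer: $- \frac{969809672}{243331} \approx -3985.6$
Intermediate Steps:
$n = - \frac{278}{739} \approx -0.37618$
$y = \frac{351025}{243331}$ ($y = \frac{883 + 1967}{- \frac{278}{739} + 1976} = \frac{2850}{\frac{1459986}{739}} = 2850 \cdot \frac{739}{1459986} = \frac{351025}{243331} \approx 1.4426$)
$-3987 + y = -3987 + \frac{351025}{243331} = - \frac{969809672}{243331}$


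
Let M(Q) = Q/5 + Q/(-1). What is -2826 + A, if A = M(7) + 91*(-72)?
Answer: -46918/5 ≈ -9383.6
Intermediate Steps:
M(Q) = -4*Q/5 (M(Q) = Q*(1/5) + Q*(-1) = Q/5 - Q = -4*Q/5)
A = -32788/5 (A = -4/5*7 + 91*(-72) = -28/5 - 6552 = -32788/5 ≈ -6557.6)
-2826 + A = -2826 - 32788/5 = -46918/5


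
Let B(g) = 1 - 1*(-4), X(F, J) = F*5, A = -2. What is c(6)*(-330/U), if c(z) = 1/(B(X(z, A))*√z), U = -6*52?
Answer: 11*√6/312 ≈ 0.086360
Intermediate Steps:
X(F, J) = 5*F
U = -312
B(g) = 5 (B(g) = 1 + 4 = 5)
c(z) = 1/(5*√z)
c(6)*(-330/U) = (1/(5*√6))*(-330/(-312)) = ((√6/6)/5)*(-330*(-1/312)) = (√6/30)*(55/52) = 11*√6/312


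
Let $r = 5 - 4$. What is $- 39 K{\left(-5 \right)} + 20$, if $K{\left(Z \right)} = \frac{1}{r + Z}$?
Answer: $\frac{119}{4} \approx 29.75$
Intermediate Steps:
$r = 1$ ($r = 5 - 4 = 1$)
$K{\left(Z \right)} = \frac{1}{1 + Z}$
$- 39 K{\left(-5 \right)} + 20 = - \frac{39}{1 - 5} + 20 = - \frac{39}{-4} + 20 = \left(-39\right) \left(- \frac{1}{4}\right) + 20 = \frac{39}{4} + 20 = \frac{119}{4}$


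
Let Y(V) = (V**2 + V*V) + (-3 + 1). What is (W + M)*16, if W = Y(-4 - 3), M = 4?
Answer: 1600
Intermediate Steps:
Y(V) = -2 + 2*V**2 (Y(V) = (V**2 + V**2) - 2 = 2*V**2 - 2 = -2 + 2*V**2)
W = 96 (W = -2 + 2*(-4 - 3)**2 = -2 + 2*(-7)**2 = -2 + 2*49 = -2 + 98 = 96)
(W + M)*16 = (96 + 4)*16 = 100*16 = 1600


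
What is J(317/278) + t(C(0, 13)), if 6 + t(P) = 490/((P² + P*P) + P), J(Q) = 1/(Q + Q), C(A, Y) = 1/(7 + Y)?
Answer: 31046607/3487 ≈ 8903.5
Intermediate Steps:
J(Q) = 1/(2*Q)
t(P) = -6 + 490/(P + 2*P²) (t(P) = -6 + 490/((P² + P*P) + P) = -6 + 490/((P² + P²) + P) = -6 + 490/(2*P² + P) = -6 + 490/(P + 2*P²))
J(317/278) + t(C(0, 13)) = 1/(2*((317/278))) + 2*(245 - 6/(7 + 13)² - 3/(7 + 13))/((1/(7 + 13))*(1 + 2/(7 + 13))) = 1/(2*((317*(1/278)))) + 2*(245 - 6*(1/20)² - 3/20)/((1/20)*(1 + 2/20)) = 1/(2*(317/278)) + 2*(245 - 6*(1/20)² - 3*1/20)/((1/20)*(1 + 2*(1/20))) = (½)*(278/317) + 2*20*(245 - 6*1/400 - 3/20)/(1 + ⅒) = 139/317 + 2*20*(245 - 3/200 - 3/20)/(11/10) = 139/317 + 2*20*(10/11)*(48967/200) = 139/317 + 97934/11 = 31046607/3487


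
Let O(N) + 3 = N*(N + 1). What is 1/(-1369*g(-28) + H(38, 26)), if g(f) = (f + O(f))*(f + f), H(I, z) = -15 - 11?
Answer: 1/55581374 ≈ 1.7992e-8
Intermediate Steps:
O(N) = -3 + N*(1 + N) (O(N) = -3 + N*(N + 1) = -3 + N*(1 + N))
H(I, z) = -26
g(f) = 2*f*(-3 + f² + 2*f) (g(f) = (f + (-3 + f + f²))*(f + f) = (-3 + f² + 2*f)*(2*f) = 2*f*(-3 + f² + 2*f))
1/(-1369*g(-28) + H(38, 26)) = 1/(-2738*(-28)*(-3 + (-28)² + 2*(-28)) - 26) = 1/(-2738*(-28)*(-3 + 784 - 56) - 26) = 1/(-2738*(-28)*725 - 26) = 1/(-1369*(-40600) - 26) = 1/(55581400 - 26) = 1/55581374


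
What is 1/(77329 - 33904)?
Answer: 1/43425 ≈ 2.3028e-5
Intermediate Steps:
1/(77329 - 33904) = 1/43425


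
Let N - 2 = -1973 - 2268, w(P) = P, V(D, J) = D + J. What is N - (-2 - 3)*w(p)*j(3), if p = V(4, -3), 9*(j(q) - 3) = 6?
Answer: -12662/3 ≈ -4220.7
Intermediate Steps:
j(q) = 11/3 (j(q) = 3 + (⅑)*6 = 3 + ⅔ = 11/3)
p = 1 (p = 4 - 3 = 1)
N = -4239 (N = 2 + (-1973 - 2268) = 2 - 4241 = -4239)
N - (-2 - 3)*w(p)*j(3) = -4239 - (-2 - 3)*1*11/3 = -4239 - (-5*1)*11/3 = -4239 - (-5)*11/3 = -4239 - 1*(-55/3) = -4239 + 55/3 = -12662/3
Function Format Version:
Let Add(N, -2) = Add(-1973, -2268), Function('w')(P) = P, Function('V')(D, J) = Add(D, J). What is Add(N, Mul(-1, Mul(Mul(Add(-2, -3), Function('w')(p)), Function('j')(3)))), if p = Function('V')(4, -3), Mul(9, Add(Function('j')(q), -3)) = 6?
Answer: Rational(-12662, 3) ≈ -4220.7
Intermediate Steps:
Function('j')(q) = Rational(11, 3) (Function('j')(q) = Add(3, Mul(Rational(1, 9), 6)) = Add(3, Rational(2, 3)) = Rational(11, 3))
p = 1 (p = Add(4, -3) = 1)
N = -4239 (N = Add(2, Add(-1973, -2268)) = Add(2, -4241) = -4239)
Add(N, Mul(-1, Mul(Mul(Add(-2, -3), Function('w')(p)), Function('j')(3)))) = Add(-4239, Mul(-1, Mul(Mul(Add(-2, -3), 1), Rational(11, 3)))) = Add(-4239, Mul(-1, Mul(Mul(-5, 1), Rational(11, 3)))) = Add(-4239, Mul(-1, Mul(-5, Rational(11, 3)))) = Add(-4239, Mul(-1, Rational(-55, 3))) = Add(-4239, Rational(55, 3)) = Rational(-12662, 3)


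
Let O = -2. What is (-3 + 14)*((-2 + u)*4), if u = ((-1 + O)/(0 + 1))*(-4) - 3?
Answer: 308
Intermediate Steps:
u = 9 (u = ((-1 - 2)/(0 + 1))*(-4) - 3 = -3/1*(-4) - 3 = -3*1*(-4) - 3 = -3*(-4) - 3 = 12 - 3 = 9)
(-3 + 14)*((-2 + u)*4) = (-3 + 14)*((-2 + 9)*4) = 11*(7*4) = 11*28 = 308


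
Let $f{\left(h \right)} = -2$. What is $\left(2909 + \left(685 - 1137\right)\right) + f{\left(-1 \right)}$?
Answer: $2455$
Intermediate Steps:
$\left(2909 + \left(685 - 1137\right)\right) + f{\left(-1 \right)} = \left(2909 + \left(685 - 1137\right)\right) - 2 = \left(2909 - 452\right) - 2 = 2457 - 2 = 2455$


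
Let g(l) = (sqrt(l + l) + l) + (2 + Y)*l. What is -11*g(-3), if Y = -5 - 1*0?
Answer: -66 - 11*I*sqrt(6) ≈ -66.0 - 26.944*I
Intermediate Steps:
Y = -5 (Y = -5 + 0 = -5)
g(l) = -2*l + sqrt(2)*sqrt(l) (g(l) = (sqrt(l + l) + l) + (2 - 5)*l = (sqrt(2*l) + l) - 3*l = (sqrt(2)*sqrt(l) + l) - 3*l = (l + sqrt(2)*sqrt(l)) - 3*l = -2*l + sqrt(2)*sqrt(l))
-11*g(-3) = -11*(-2*(-3) + sqrt(2)*sqrt(-3)) = -11*(6 + sqrt(2)*(I*sqrt(3))) = -11*(6 + I*sqrt(6)) = -66 - 11*I*sqrt(6)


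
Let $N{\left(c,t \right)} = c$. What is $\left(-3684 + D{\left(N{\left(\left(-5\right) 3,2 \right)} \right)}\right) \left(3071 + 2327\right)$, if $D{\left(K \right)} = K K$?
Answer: $-18671682$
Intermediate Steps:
$D{\left(K \right)} = K^{2}$
$\left(-3684 + D{\left(N{\left(\left(-5\right) 3,2 \right)} \right)}\right) \left(3071 + 2327\right) = \left(-3684 + \left(\left(-5\right) 3\right)^{2}\right) \left(3071 + 2327\right) = \left(-3684 + \left(-15\right)^{2}\right) 5398 = \left(-3684 + 225\right) 5398 = \left(-3459\right) 5398 = -18671682$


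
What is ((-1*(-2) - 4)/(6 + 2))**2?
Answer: 1/16 ≈ 0.062500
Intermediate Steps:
((-1*(-2) - 4)/(6 + 2))**2 = ((2 - 4)/8)**2 = (-2*1/8)**2 = (-1/4)**2 = 1/16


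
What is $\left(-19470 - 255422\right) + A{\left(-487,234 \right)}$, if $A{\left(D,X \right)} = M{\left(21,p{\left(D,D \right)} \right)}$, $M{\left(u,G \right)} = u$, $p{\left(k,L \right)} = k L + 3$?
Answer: $-274871$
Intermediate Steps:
$p{\left(k,L \right)} = 3 + L k$ ($p{\left(k,L \right)} = L k + 3 = 3 + L k$)
$A{\left(D,X \right)} = 21$
$\left(-19470 - 255422\right) + A{\left(-487,234 \right)} = \left(-19470 - 255422\right) + 21 = -274892 + 21 = -274871$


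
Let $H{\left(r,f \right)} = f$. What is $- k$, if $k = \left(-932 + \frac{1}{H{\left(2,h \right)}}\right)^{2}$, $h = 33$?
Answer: $- \frac{945870025}{1089} \approx -8.6857 \cdot 10^{5}$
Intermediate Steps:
$k = \frac{945870025}{1089}$ ($k = \left(-932 + \frac{1}{33}\right)^{2} = \left(- \frac{30755}{33}\right)^{2} = \frac{945870025}{1089} \approx 8.6857 \cdot 10^{5}$)
$- k = \left(-1\right) \frac{945870025}{1089} = - \frac{945870025}{1089}$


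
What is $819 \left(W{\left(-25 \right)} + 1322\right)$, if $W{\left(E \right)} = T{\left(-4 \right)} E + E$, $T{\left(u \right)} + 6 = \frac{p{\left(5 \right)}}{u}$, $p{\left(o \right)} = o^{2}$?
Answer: $\frac{5252247}{4} \approx 1.3131 \cdot 10^{6}$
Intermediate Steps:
$T{\left(u \right)} = -6 + \frac{25}{u}$ ($T{\left(u \right)} = -6 + \frac{5^{2}}{u} = -6 + \frac{25}{u}$)
$W{\left(E \right)} = - \frac{45 E}{4}$ ($W{\left(E \right)} = \left(-6 + \frac{25}{-4}\right) E + E = \left(-6 + 25 \left(- \frac{1}{4}\right)\right) E + E = \left(-6 - \frac{25}{4}\right) E + E = - \frac{49 E}{4} + E = - \frac{45 E}{4}$)
$819 \left(W{\left(-25 \right)} + 1322\right) = 819 \left(\left(- \frac{45}{4}\right) \left(-25\right) + 1322\right) = 819 \left(\frac{1125}{4} + 1322\right) = 819 \cdot \frac{6413}{4} = \frac{5252247}{4}$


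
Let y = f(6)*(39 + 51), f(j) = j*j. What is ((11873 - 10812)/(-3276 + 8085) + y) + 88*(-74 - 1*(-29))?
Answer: -3461419/4809 ≈ -719.78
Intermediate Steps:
f(j) = j²
y = 3240 (y = 6²*(39 + 51) = 36*90 = 3240)
((11873 - 10812)/(-3276 + 8085) + y) + 88*(-74 - 1*(-29)) = ((11873 - 10812)/(-3276 + 8085) + 3240) + 88*(-74 - 1*(-29)) = (1061/4809 + 3240) + 88*(-74 + 29) = (1061*(1/4809) + 3240) + 88*(-45) = (1061/4809 + 3240) - 3960 = 15582221/4809 - 3960 = -3461419/4809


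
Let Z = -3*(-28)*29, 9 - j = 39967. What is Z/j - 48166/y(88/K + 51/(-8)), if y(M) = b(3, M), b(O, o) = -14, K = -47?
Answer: 481145731/139853 ≈ 3440.4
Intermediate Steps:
j = -39958 (j = 9 - 1*39967 = 9 - 39967 = -39958)
y(M) = -14
Z = 2436 (Z = 84*29 = 2436)
Z/j - 48166/y(88/K + 51/(-8)) = 2436/(-39958) - 48166/(-14) = 2436*(-1/39958) - 48166*(-1/14) = -1218/19979 + 24083/7 = 481145731/139853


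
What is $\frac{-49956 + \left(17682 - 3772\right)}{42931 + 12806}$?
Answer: $- \frac{36046}{55737} \approx -0.64672$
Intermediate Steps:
$\frac{-49956 + \left(17682 - 3772\right)}{42931 + 12806} = \frac{-49956 + 13910}{55737} = \left(-36046\right) \frac{1}{55737} = - \frac{36046}{55737}$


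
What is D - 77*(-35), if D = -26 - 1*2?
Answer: 2667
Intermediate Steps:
D = -28 (D = -26 - 2 = -28)
D - 77*(-35) = -28 - 77*(-35) = -28 + 2695 = 2667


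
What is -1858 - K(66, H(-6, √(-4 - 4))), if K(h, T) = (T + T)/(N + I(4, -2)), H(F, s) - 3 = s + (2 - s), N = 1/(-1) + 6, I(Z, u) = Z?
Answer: -16732/9 ≈ -1859.1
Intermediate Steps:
N = 5 (N = 1*(-1) + 6 = -1 + 6 = 5)
H(F, s) = 5 (H(F, s) = 3 + (s + (2 - s)) = 3 + 2 = 5)
K(h, T) = 2*T/9 (K(h, T) = (T + T)/(5 + 4) = (2*T)/9 = (2*T)*(⅑) = 2*T/9)
-1858 - K(66, H(-6, √(-4 - 4))) = -1858 - 2*5/9 = -1858 - 1*10/9 = -1858 - 10/9 = -16732/9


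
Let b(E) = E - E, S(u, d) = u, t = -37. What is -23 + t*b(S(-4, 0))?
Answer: -23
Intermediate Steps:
b(E) = 0
-23 + t*b(S(-4, 0)) = -23 - 37*0 = -23 + 0 = -23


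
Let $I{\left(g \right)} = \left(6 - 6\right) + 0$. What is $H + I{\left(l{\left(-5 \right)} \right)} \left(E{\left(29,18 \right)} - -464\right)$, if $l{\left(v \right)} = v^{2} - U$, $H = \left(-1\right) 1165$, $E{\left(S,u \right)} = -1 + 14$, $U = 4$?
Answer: $-1165$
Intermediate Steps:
$E{\left(S,u \right)} = 13$
$H = -1165$
$l{\left(v \right)} = -4 + v^{2}$ ($l{\left(v \right)} = v^{2} - 4 = -4 + v^{2}$)
$I{\left(g \right)} = 0$ ($I{\left(g \right)} = 0 + 0 = 0$)
$H + I{\left(l{\left(-5 \right)} \right)} \left(E{\left(29,18 \right)} - -464\right) = -1165 + 0 \left(13 - -464\right) = -1165 + 0 \left(13 + 464\right) = -1165 + 0 \cdot 477 = -1165 + 0 = -1165$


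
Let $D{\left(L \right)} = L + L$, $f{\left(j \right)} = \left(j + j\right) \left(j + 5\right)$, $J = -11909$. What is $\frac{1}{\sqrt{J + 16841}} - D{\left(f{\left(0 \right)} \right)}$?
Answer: $\frac{\sqrt{137}}{822} \approx 0.014239$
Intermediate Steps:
$f{\left(j \right)} = 2 j \left(5 + j\right)$
$D{\left(L \right)} = 2 L$
$\frac{1}{\sqrt{J + 16841}} - D{\left(f{\left(0 \right)} \right)} = \frac{1}{\sqrt{-11909 + 16841}} - 2 \cdot 2 \cdot 0 \left(5 + 0\right) = \frac{1}{\sqrt{4932}} - 2 \cdot 2 \cdot 0 \cdot 5 = \frac{1}{6 \sqrt{137}} - 2 \cdot 0 = \frac{\sqrt{137}}{822} - 0 = \frac{\sqrt{137}}{822} + 0 = \frac{\sqrt{137}}{822}$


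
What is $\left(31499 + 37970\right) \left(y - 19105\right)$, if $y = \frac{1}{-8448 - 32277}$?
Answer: $- \frac{54050433672094}{40725} \approx -1.3272 \cdot 10^{9}$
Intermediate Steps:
$y = - \frac{1}{40725}$ ($y = \frac{1}{-40725} = - \frac{1}{40725} \approx -2.4555 \cdot 10^{-5}$)
$\left(31499 + 37970\right) \left(y - 19105\right) = \left(31499 + 37970\right) \left(- \frac{1}{40725} - 19105\right) = 69469 \left(- \frac{778051126}{40725}\right) = - \frac{54050433672094}{40725}$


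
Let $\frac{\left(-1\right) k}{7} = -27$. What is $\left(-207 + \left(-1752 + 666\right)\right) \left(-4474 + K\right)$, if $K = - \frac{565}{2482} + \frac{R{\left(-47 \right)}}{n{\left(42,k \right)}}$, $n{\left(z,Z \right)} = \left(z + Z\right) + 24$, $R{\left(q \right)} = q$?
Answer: $\frac{71796995867}{12410} \approx 5.7854 \cdot 10^{6}$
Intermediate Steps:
$k = 189$ ($k = \left(-7\right) \left(-27\right) = 189$)
$n{\left(z,Z \right)} = 24 + Z + z$ ($n{\left(z,Z \right)} = \left(Z + z\right) + 24 = 24 + Z + z$)
$K = - \frac{15337}{37230}$ ($K = - \frac{565}{2482} - \frac{47}{24 + 189 + 42} = \left(-565\right) \frac{1}{2482} - \frac{47}{255} = - \frac{565}{2482} - \frac{47}{255} = - \frac{15337}{37230} \approx -0.41195$)
$\left(-207 + \left(-1752 + 666\right)\right) \left(-4474 + K\right) = \left(-207 + \left(-1752 + 666\right)\right) \left(-4474 - \frac{15337}{37230}\right) = \left(-207 - 1086\right) \left(- \frac{166582357}{37230}\right) = \left(-1293\right) \left(- \frac{166582357}{37230}\right) = \frac{71796995867}{12410}$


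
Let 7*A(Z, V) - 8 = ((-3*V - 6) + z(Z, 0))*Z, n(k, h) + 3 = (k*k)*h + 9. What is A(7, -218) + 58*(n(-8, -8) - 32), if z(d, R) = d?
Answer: -213835/7 ≈ -30548.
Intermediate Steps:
n(k, h) = 6 + h*k**2 (n(k, h) = -3 + ((k*k)*h + 9) = -3 + (k**2*h + 9) = -3 + (h*k**2 + 9) = -3 + (9 + h*k**2) = 6 + h*k**2)
A(Z, V) = 8/7 + Z*(-6 + Z - 3*V)/7 (A(Z, V) = 8/7 + (((-3*V - 6) + Z)*Z)/7 = 8/7 + (((-6 - 3*V) + Z)*Z)/7 = 8/7 + ((-6 + Z - 3*V)*Z)/7 = 8/7 + (Z*(-6 + Z - 3*V))/7 = 8/7 + Z*(-6 + Z - 3*V)/7)
A(7, -218) + 58*(n(-8, -8) - 32) = (8/7 - 6/7*7 + (1/7)*7**2 - 3/7*(-218)*7) + 58*((6 - 8*(-8)**2) - 32) = (8/7 - 6 + (1/7)*49 + 654) + 58*((6 - 8*64) - 32) = (8/7 - 6 + 7 + 654) + 58*((6 - 512) - 32) = 4593/7 + 58*(-506 - 32) = 4593/7 + 58*(-538) = 4593/7 - 31204 = -213835/7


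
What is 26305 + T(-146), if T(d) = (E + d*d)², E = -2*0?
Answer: 454398161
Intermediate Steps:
E = 0
T(d) = d⁴ (T(d) = (0 + d*d)² = (0 + d²)² = (d²)² = d⁴)
26305 + T(-146) = 26305 + (-146)⁴ = 26305 + 454371856 = 454398161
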